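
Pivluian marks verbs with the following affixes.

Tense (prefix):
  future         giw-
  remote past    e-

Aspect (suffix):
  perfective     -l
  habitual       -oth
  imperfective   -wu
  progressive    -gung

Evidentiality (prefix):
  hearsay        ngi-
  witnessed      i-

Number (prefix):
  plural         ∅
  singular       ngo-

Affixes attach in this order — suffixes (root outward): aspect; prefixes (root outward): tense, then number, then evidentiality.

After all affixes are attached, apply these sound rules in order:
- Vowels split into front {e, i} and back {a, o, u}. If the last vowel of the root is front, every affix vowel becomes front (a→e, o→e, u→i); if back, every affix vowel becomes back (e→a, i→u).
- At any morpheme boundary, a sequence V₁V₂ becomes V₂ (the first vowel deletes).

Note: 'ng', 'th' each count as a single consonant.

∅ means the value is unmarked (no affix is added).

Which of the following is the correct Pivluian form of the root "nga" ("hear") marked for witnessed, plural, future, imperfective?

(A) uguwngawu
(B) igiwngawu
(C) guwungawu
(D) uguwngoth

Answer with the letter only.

A

Attach tense future giw- → giwnga.
number = plural: zero marking, form stays giwnga.
Attach aspect imperfective -wu → giwngawu.
Attach evidentiality witnessed i- → igiwngawu.
Apply vowel harmony: igiwngawu → uguwngawu.
Vowel deletion: no change.
So the correct form is uguwngawu, option (A).
(D) uguwngoth is wrong: it uses habitual instead of imperfective for aspect.
(B) igiwngawu is wrong: it fails to apply the sound rule(s).
(C) guwungawu is wrong: it has the affixes in the wrong order.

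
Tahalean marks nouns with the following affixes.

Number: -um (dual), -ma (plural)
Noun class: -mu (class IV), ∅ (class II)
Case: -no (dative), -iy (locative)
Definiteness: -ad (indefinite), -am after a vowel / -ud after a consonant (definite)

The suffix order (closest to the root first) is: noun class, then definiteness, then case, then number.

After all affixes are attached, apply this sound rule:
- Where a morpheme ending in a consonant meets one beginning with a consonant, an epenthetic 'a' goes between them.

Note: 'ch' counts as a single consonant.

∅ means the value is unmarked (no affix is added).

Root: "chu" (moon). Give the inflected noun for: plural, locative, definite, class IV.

chumuamiyama

Attach noun class class IV -mu → chumu.
Attach definiteness definite -am (after vowel 'u') → chumuam.
Attach case locative -iy → chumuamiy.
Attach number plural -ma → chumuamiyma.
Apply epenthesis: chumuamiyma → chumuamiyama.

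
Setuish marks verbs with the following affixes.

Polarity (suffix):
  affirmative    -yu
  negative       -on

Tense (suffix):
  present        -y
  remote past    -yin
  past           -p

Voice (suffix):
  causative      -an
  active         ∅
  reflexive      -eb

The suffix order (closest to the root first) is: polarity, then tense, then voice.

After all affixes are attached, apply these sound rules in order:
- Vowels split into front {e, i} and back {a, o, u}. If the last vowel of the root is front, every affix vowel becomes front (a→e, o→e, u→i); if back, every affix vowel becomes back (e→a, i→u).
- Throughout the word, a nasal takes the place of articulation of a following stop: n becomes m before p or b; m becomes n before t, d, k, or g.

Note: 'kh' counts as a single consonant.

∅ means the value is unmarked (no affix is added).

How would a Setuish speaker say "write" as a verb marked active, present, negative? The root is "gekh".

gekheny

Attach polarity negative -on → gekhon.
Attach tense present -y → gekhony.
voice = active: zero marking, form stays gekhony.
Apply vowel harmony: gekhony → gekheny.
Nasal assimilation: no change.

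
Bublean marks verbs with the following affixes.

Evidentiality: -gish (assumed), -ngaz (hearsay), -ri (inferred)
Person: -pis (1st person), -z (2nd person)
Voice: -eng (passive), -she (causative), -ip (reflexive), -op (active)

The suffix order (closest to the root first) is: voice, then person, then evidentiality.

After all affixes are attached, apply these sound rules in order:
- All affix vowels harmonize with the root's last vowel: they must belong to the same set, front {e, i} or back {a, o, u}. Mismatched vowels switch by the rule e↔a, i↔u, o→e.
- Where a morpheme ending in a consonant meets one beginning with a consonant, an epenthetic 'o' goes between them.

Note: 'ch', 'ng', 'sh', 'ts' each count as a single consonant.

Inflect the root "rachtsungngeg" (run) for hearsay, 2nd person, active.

Attach voice active -op → rachtsungngegop.
Attach person 2nd person -z → rachtsungngegopz.
Attach evidentiality hearsay -ngaz → rachtsungngegopzngaz.
Apply vowel harmony: rachtsungngegopzngaz → rachtsungngegepzngez.
Apply epenthesis: rachtsungngegepzngez → rachtsungngegepozongez.

rachtsungngegepozongez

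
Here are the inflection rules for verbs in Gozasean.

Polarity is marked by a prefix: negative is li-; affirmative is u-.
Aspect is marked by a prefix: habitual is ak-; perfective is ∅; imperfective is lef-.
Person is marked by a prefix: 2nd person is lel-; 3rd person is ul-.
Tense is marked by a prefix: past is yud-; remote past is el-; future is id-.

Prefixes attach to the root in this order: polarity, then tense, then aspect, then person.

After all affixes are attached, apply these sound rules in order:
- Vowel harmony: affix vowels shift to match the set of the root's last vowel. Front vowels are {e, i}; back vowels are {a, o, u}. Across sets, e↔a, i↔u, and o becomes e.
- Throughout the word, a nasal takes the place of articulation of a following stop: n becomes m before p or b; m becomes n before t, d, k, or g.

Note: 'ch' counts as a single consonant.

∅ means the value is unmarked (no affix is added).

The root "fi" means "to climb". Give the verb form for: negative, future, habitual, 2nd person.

lelekidlifi

Attach polarity negative li- → lifi.
Attach tense future id- → idlifi.
Attach aspect habitual ak- → akidlifi.
Attach person 2nd person lel- → lelakidlifi.
Apply vowel harmony: lelakidlifi → lelekidlifi.
Nasal assimilation: no change.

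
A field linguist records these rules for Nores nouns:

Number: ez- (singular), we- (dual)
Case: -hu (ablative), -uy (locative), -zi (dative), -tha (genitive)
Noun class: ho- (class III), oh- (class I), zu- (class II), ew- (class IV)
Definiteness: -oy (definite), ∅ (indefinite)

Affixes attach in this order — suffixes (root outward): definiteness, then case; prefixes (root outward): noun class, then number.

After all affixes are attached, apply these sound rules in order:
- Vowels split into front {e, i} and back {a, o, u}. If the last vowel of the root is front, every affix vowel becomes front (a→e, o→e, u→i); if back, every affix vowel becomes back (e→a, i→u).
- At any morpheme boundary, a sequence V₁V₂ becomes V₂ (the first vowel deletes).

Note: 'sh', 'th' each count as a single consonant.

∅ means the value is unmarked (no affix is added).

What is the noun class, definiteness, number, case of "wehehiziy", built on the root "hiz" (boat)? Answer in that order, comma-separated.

class III, indefinite, dual, locative

Segment: we-ho-hiz-uy.
noun class: ho- → class III.
definiteness: ∅ → indefinite.
number: we- → dual.
case: -uy → locative.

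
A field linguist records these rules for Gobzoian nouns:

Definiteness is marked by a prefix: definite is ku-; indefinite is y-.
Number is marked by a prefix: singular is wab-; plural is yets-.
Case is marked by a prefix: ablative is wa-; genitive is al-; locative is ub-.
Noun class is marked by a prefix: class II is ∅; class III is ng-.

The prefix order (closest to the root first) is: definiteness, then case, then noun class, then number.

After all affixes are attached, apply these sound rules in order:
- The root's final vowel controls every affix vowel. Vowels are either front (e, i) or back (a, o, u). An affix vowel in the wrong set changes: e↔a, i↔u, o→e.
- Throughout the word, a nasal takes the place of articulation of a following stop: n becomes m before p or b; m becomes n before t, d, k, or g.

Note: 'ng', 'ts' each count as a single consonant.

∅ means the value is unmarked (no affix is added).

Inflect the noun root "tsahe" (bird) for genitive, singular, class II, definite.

Attach definiteness definite ku- → kutsahe.
Attach case genitive al- → alkutsahe.
noun class = class II: zero marking, form stays alkutsahe.
Attach number singular wab- → wabalkutsahe.
Apply vowel harmony: wabalkutsahe → webelkitsahe.
Nasal assimilation: no change.

webelkitsahe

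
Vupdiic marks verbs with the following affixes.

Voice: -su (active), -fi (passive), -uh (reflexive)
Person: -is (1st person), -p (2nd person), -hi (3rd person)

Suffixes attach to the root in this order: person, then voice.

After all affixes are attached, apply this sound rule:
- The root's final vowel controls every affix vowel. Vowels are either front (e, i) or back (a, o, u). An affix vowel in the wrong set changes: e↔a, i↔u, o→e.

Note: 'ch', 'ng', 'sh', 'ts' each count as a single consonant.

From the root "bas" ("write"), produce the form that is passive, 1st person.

Attach person 1st person -is → basis.
Attach voice passive -fi → basisfi.
Apply vowel harmony: basisfi → basusfu.

basusfu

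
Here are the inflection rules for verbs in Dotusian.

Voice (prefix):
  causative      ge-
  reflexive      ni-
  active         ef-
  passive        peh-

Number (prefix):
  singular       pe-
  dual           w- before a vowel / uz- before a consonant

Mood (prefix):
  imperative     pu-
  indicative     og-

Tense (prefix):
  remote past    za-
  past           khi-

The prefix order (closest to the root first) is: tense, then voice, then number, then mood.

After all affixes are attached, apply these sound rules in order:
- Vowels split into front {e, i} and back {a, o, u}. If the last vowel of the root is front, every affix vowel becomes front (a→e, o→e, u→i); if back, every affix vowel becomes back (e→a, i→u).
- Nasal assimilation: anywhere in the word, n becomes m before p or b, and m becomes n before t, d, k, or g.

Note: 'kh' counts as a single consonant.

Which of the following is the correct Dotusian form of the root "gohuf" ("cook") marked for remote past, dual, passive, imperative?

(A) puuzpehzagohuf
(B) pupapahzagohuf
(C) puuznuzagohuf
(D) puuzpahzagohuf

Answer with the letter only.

D

Attach tense remote past za- → zagohuf.
Attach voice passive peh- → pehzagohuf.
Attach number dual uz- (before consonant 'p') → uzpehzagohuf.
Attach mood imperative pu- → puuzpehzagohuf.
Apply vowel harmony: puuzpehzagohuf → puuzpahzagohuf.
Nasal assimilation: no change.
So the correct form is puuzpahzagohuf, option (D).
(A) puuzpehzagohuf is wrong: it fails to apply the sound rule(s).
(C) puuznuzagohuf is wrong: it uses reflexive instead of passive for voice.
(B) pupapahzagohuf is wrong: it uses singular instead of dual for number.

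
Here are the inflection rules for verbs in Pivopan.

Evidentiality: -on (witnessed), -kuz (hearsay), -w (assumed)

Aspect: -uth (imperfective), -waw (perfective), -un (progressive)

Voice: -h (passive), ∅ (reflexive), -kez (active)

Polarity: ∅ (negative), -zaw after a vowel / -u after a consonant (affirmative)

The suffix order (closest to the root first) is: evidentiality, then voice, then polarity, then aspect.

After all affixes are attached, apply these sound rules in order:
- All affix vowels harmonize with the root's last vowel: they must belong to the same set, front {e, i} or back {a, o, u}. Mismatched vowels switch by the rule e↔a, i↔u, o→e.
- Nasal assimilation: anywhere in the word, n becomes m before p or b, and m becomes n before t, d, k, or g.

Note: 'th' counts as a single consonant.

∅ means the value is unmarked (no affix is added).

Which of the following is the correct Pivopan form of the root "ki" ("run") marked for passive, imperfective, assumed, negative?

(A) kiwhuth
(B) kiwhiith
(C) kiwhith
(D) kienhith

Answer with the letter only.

Attach evidentiality assumed -w → kiw.
Attach voice passive -h → kiwh.
polarity = negative: zero marking, form stays kiwh.
Attach aspect imperfective -uth → kiwhuth.
Apply vowel harmony: kiwhuth → kiwhith.
Nasal assimilation: no change.
So the correct form is kiwhith, option (C).
(B) kiwhiith is wrong: it uses affirmative instead of negative for polarity.
(A) kiwhuth is wrong: it fails to apply the sound rule(s).
(D) kienhith is wrong: it uses witnessed instead of assumed for evidentiality.

C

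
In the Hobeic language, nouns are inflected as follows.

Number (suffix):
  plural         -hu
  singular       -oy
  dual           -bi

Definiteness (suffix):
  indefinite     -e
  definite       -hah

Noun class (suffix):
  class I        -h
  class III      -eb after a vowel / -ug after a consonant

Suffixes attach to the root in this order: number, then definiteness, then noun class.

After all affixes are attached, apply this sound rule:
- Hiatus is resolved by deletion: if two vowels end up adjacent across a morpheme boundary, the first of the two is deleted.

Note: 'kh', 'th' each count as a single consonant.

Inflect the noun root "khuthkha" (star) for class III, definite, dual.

khuthkhabihahug

Attach number dual -bi → khuthkhabi.
Attach definiteness definite -hah → khuthkhabihah.
Attach noun class class III -ug (after consonant 'h') → khuthkhabihahug.
Vowel deletion: no change.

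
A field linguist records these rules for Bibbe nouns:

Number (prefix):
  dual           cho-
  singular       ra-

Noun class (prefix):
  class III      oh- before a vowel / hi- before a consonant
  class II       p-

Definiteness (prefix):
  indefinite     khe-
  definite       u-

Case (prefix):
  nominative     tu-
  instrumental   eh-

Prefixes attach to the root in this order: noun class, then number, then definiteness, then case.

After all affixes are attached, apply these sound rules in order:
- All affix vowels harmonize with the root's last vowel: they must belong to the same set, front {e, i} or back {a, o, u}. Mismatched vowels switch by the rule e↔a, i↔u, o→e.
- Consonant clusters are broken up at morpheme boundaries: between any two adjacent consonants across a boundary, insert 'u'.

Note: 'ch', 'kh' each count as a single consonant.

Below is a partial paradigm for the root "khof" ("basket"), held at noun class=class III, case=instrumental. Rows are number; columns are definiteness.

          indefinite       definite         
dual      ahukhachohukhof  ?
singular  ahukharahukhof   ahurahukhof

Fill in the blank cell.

Attach noun class class III hi- (before consonant 'kh') → hikhof.
Attach number dual cho- → chohikhof.
Attach definiteness definite u- → uchohikhof.
Attach case instrumental eh- → ehuchohikhof.
Apply vowel harmony: ehuchohikhof → ahuchohukhof.
Epenthesis: no change.

ahuchohukhof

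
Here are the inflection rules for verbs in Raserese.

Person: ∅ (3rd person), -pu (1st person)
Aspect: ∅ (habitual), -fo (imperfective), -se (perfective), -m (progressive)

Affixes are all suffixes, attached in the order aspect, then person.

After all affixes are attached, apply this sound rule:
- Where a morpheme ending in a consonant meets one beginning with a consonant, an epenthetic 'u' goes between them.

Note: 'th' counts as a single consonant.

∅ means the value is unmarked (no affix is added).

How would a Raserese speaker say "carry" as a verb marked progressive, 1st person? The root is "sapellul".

sapellulumupu

Attach aspect progressive -m → sapellulm.
Attach person 1st person -pu → sapellulmpu.
Apply epenthesis: sapellulmpu → sapellulumupu.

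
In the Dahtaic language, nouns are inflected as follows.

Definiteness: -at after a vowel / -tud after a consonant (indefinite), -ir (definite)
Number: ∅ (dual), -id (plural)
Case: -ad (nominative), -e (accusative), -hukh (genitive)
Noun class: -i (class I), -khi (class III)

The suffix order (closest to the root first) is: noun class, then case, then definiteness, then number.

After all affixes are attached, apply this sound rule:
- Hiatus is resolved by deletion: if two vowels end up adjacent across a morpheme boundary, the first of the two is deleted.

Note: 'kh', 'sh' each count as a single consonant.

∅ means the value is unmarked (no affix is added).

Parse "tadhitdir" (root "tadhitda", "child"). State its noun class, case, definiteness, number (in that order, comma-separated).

class I, accusative, definite, dual

Segment: tadhitda-i-e-ir.
noun class: -i → class I.
case: -e → accusative.
definiteness: -ir → definite.
number: ∅ → dual.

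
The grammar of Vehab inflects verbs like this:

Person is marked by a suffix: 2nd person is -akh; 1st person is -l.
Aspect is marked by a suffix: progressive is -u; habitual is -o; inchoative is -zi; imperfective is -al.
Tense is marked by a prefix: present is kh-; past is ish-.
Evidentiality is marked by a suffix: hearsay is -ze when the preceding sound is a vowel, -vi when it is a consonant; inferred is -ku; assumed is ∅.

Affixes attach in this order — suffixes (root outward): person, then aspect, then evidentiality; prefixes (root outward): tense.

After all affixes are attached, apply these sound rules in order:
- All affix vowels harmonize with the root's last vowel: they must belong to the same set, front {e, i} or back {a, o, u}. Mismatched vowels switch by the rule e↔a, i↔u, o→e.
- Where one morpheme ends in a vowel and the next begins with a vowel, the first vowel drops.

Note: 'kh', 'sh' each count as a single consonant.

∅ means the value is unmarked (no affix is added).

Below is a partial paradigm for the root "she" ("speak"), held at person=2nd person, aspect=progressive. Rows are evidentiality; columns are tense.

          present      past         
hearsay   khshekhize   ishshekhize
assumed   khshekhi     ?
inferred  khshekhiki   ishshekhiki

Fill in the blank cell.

ishshekhi

Attach person 2nd person -akh → sheakh.
Attach aspect progressive -u → sheakhu.
Attach tense past ish- → ishsheakhu.
evidentiality = assumed: zero marking, form stays ishsheakhu.
Apply vowel harmony: ishsheakhu → ishsheekhi.
Apply vowel deletion: ishsheekhi → ishshekhi.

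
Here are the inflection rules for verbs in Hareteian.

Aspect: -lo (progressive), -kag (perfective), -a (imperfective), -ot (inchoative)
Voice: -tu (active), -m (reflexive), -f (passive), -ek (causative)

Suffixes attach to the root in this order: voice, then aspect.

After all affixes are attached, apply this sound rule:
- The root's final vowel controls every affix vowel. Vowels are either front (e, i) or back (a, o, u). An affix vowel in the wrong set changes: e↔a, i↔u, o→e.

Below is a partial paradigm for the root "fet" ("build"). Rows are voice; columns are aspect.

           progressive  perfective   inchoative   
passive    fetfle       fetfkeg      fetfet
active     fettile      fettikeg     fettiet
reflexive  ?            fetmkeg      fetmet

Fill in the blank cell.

fetmle

Attach voice reflexive -m → fetm.
Attach aspect progressive -lo → fetmlo.
Apply vowel harmony: fetmlo → fetmle.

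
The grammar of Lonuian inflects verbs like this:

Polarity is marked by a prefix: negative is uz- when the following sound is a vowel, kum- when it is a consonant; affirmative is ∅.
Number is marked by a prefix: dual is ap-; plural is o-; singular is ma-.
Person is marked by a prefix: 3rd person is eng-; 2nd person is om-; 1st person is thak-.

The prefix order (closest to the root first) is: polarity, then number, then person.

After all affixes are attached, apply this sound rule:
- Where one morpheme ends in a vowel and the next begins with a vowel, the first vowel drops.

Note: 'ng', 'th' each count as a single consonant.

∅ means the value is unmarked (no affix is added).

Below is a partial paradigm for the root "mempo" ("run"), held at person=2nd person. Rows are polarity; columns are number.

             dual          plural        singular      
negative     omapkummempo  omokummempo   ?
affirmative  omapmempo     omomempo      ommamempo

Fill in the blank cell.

Attach polarity negative kum- (before consonant 'm') → kummempo.
Attach number singular ma- → makummempo.
Attach person 2nd person om- → ommakummempo.
Vowel deletion: no change.

ommakummempo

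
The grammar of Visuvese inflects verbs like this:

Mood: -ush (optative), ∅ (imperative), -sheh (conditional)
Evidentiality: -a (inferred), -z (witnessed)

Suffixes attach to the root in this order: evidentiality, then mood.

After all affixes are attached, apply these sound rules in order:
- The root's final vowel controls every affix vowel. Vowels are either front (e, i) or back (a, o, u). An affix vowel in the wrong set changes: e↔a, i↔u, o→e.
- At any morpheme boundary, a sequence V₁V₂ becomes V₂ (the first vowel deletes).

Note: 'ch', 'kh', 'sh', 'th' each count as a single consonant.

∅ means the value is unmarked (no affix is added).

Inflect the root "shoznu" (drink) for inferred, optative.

shoznush

Attach evidentiality inferred -a → shoznua.
Attach mood optative -ush → shoznuaush.
Vowel harmony: no change.
Apply vowel deletion: shoznuaush → shoznush.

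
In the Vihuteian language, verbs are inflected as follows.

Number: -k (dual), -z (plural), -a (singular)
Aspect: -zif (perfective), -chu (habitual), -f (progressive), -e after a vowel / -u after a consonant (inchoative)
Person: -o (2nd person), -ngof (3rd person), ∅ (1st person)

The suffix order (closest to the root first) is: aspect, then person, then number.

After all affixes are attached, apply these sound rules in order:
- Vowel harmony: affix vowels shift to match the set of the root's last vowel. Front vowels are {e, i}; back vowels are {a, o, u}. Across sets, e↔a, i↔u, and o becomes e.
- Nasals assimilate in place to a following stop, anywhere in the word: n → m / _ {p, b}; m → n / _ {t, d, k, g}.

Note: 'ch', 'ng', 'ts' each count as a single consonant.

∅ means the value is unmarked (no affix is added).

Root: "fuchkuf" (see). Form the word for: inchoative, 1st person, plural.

Attach aspect inchoative -u (after consonant 'f') → fuchkufu.
person = 1st person: zero marking, form stays fuchkufu.
Attach number plural -z → fuchkufuz.
Vowel harmony: no change.
Nasal assimilation: no change.

fuchkufuz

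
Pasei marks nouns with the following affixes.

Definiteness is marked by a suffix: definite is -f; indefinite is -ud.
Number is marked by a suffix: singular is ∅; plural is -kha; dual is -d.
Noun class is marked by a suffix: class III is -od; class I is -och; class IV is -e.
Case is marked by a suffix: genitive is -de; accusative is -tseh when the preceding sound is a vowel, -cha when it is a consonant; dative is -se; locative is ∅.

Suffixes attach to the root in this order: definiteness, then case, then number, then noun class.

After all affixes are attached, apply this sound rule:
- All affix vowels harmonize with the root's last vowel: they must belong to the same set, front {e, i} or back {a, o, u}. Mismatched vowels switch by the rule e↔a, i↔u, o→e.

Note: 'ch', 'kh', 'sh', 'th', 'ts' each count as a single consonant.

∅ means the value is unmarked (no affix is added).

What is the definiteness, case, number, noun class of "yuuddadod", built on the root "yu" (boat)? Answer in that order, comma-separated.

Segment: yu-ud-de-d-od.
definiteness: -ud → indefinite.
case: -de → genitive.
number: -d → dual.
noun class: -od → class III.

indefinite, genitive, dual, class III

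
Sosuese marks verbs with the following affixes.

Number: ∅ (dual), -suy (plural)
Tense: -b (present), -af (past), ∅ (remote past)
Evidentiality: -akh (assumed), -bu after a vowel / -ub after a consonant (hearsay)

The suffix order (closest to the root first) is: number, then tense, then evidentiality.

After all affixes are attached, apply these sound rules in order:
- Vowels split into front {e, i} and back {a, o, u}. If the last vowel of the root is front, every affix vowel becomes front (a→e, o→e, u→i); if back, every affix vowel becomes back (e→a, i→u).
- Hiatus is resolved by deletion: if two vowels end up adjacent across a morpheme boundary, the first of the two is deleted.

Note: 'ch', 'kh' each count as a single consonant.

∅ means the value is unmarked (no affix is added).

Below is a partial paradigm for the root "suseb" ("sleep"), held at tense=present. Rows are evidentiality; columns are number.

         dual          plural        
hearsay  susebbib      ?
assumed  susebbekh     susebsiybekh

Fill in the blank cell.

Attach number plural -suy → susebsuy.
Attach tense present -b → susebsuyb.
Attach evidentiality hearsay -ub (after consonant 'b') → susebsuybub.
Apply vowel harmony: susebsuybub → susebsiybib.
Vowel deletion: no change.

susebsiybib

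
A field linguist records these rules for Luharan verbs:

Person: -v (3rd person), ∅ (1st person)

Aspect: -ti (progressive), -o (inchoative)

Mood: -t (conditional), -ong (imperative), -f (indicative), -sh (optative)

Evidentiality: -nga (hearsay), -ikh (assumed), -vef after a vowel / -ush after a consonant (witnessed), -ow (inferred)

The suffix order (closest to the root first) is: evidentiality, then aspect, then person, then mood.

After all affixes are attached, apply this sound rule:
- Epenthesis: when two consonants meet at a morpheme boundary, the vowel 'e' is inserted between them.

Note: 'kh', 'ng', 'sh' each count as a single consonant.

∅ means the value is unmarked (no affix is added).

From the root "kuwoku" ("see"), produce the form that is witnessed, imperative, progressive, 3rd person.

kuwokuvefetivong

Attach evidentiality witnessed -vef (after vowel 'u') → kuwokuvef.
Attach aspect progressive -ti → kuwokuvefti.
Attach person 3rd person -v → kuwokuveftiv.
Attach mood imperative -ong → kuwokuveftivong.
Apply epenthesis: kuwokuveftivong → kuwokuvefetivong.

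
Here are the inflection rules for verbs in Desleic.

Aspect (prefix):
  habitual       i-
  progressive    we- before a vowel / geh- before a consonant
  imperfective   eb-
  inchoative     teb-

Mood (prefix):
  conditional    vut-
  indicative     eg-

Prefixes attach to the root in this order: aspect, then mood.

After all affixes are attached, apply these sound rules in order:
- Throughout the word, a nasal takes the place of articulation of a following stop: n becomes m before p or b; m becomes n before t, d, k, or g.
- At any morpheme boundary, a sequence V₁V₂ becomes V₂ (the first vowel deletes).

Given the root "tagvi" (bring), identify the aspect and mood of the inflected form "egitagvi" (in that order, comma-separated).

habitual, indicative

Segment: eg-i-tagvi.
aspect: i- → habitual.
mood: eg- → indicative.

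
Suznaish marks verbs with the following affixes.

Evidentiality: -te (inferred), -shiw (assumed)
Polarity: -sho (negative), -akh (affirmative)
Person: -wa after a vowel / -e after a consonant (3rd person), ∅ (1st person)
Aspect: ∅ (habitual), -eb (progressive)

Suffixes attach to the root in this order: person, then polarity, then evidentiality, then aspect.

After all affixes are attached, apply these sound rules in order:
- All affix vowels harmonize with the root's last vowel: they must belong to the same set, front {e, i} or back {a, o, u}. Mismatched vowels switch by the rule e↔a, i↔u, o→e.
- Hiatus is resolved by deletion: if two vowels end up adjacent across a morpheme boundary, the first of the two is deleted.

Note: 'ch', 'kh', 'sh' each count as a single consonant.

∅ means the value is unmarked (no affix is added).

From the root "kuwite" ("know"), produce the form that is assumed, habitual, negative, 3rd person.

kuwitewesheshiw

Attach person 3rd person -wa (after vowel 'e') → kuwitewa.
Attach polarity negative -sho → kuwitewasho.
Attach evidentiality assumed -shiw → kuwitewashoshiw.
aspect = habitual: zero marking, form stays kuwitewashoshiw.
Apply vowel harmony: kuwitewashoshiw → kuwitewesheshiw.
Vowel deletion: no change.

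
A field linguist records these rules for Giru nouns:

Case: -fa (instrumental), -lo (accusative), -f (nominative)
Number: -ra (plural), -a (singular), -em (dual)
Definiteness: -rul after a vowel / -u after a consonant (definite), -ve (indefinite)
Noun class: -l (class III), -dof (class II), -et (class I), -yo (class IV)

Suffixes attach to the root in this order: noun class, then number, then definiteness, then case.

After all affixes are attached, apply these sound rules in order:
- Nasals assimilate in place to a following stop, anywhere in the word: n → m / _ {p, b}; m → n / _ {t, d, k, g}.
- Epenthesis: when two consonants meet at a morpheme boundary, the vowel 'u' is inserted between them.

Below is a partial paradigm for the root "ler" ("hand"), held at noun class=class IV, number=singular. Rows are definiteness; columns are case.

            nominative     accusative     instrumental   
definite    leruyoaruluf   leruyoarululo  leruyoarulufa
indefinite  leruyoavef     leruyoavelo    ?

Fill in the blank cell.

leruyoavefa

Attach noun class class IV -yo → leryo.
Attach number singular -a → leryoa.
Attach definiteness indefinite -ve → leryoave.
Attach case instrumental -fa → leryoavefa.
Nasal assimilation: no change.
Apply epenthesis: leryoavefa → leruyoavefa.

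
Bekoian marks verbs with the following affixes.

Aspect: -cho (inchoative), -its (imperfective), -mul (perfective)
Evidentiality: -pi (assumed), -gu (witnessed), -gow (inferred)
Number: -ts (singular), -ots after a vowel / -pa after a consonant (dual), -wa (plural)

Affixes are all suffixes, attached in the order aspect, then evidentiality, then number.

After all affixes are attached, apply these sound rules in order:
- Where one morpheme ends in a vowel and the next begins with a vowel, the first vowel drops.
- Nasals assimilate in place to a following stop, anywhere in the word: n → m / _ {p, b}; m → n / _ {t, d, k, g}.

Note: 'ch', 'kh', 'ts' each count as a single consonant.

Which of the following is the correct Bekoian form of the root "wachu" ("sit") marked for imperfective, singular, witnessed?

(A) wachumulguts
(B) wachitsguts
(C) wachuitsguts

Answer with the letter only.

Attach aspect imperfective -its → wachuits.
Attach evidentiality witnessed -gu → wachuitsgu.
Attach number singular -ts → wachuitsguts.
Apply vowel deletion: wachuitsguts → wachitsguts.
Nasal assimilation: no change.
So the correct form is wachitsguts, option (B).
(A) wachumulguts is wrong: it uses perfective instead of imperfective for aspect.
(C) wachuitsguts is wrong: it fails to apply the sound rule(s).

B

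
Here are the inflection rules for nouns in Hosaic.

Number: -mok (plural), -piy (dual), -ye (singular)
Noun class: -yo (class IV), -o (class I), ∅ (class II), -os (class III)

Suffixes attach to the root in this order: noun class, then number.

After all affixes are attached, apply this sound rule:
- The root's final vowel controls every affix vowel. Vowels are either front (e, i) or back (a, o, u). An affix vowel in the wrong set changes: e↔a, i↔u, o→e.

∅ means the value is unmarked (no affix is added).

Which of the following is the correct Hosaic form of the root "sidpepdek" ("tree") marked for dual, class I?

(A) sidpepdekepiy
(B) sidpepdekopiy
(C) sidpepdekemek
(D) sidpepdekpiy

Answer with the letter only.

Attach noun class class I -o → sidpepdeko.
Attach number dual -piy → sidpepdekopiy.
Apply vowel harmony: sidpepdekopiy → sidpepdekepiy.
So the correct form is sidpepdekepiy, option (A).
(B) sidpepdekopiy is wrong: it fails to apply the sound rule(s).
(D) sidpepdekpiy is wrong: it uses class II instead of class I for noun class.
(C) sidpepdekemek is wrong: it uses plural instead of dual for number.

A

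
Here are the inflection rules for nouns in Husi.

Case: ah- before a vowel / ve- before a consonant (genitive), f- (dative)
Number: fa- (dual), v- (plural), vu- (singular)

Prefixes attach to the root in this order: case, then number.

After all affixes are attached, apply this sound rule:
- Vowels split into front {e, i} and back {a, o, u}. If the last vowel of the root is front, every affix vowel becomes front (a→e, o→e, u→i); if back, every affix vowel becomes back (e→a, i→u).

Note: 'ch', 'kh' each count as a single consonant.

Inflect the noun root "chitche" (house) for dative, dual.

fefchitche

Attach case dative f- → fchitche.
Attach number dual fa- → fafchitche.
Apply vowel harmony: fafchitche → fefchitche.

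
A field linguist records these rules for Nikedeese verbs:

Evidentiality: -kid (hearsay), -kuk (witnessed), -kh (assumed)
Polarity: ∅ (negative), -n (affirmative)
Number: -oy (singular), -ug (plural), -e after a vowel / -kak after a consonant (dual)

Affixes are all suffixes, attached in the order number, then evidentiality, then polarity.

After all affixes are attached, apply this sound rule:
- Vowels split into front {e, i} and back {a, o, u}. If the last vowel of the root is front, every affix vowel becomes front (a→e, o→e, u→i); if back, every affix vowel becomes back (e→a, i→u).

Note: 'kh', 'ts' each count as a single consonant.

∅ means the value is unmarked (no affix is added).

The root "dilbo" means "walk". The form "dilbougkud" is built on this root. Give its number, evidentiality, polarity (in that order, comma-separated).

plural, hearsay, negative

Segment: dilbo-ug-kid.
number: -ug → plural.
evidentiality: -kid → hearsay.
polarity: ∅ → negative.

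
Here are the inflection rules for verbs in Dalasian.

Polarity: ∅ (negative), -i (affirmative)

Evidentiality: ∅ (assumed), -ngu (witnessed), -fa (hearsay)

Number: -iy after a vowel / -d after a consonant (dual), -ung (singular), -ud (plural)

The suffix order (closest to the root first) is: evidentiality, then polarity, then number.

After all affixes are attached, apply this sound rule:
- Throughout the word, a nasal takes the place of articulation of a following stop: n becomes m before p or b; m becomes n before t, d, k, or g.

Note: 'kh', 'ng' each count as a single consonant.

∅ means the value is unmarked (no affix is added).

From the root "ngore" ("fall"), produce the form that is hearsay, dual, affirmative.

Attach evidentiality hearsay -fa → ngorefa.
Attach polarity affirmative -i → ngorefai.
Attach number dual -iy (after vowel 'i') → ngorefaiiy.
Nasal assimilation: no change.

ngorefaiiy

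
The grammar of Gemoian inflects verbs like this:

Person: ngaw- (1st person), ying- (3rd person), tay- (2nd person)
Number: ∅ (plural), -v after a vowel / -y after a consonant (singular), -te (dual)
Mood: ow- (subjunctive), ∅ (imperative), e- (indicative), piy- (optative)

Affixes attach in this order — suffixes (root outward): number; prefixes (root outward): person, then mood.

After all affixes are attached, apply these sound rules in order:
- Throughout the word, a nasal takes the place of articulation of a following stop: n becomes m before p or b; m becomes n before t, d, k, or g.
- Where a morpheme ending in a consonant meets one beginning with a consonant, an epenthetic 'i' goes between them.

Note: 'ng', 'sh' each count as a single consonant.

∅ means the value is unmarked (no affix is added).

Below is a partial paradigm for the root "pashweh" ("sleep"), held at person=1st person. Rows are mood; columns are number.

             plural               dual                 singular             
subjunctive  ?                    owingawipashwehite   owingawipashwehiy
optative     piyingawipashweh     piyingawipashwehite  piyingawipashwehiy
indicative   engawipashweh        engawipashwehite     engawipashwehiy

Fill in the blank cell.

owingawipashweh

number = plural: zero marking, form stays pashweh.
Attach person 1st person ngaw- → ngawpashweh.
Attach mood subjunctive ow- → owngawpashweh.
Nasal assimilation: no change.
Apply epenthesis: owngawpashweh → owingawipashweh.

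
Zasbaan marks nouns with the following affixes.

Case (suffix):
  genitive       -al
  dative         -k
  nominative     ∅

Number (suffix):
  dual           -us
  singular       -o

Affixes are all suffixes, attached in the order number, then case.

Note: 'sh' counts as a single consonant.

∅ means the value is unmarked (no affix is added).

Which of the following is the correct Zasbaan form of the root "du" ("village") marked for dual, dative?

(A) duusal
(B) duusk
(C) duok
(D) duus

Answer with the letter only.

B

Attach number dual -us → duus.
Attach case dative -k → duusk.
So the correct form is duusk, option (B).
(D) duus is wrong: it uses nominative instead of dative for case.
(C) duok is wrong: it uses singular instead of dual for number.
(A) duusal is wrong: it uses genitive instead of dative for case.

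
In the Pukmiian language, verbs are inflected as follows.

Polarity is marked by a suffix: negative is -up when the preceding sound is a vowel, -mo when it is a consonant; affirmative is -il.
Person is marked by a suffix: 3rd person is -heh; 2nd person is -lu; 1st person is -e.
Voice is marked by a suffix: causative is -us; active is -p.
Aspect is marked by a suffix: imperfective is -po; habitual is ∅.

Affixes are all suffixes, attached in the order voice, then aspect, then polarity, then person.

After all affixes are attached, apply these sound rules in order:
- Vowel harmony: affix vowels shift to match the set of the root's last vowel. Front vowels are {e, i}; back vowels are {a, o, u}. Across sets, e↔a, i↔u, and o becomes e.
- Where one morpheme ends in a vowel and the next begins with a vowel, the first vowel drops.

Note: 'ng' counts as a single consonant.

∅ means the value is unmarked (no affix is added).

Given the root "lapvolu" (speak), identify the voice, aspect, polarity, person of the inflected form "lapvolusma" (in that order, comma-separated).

Segment: lapvolu-us-mo-e.
voice: -us → causative.
aspect: ∅ → habitual.
polarity: -up/mo → negative.
person: -e → 1st person.

causative, habitual, negative, 1st person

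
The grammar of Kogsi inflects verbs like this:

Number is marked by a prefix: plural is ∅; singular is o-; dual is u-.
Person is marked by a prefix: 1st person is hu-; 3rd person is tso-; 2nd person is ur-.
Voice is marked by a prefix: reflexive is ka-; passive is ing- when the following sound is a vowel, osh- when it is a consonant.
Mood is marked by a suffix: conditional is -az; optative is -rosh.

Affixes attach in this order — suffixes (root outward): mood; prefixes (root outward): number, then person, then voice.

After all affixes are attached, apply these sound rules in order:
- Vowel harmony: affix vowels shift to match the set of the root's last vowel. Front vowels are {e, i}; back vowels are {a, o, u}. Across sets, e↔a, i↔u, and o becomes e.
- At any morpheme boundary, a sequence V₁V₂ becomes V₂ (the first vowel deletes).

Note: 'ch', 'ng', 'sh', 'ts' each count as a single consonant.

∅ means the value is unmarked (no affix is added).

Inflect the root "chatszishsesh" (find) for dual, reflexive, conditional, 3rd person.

ketsichatszishseshez

Attach number dual u- → uchatszishsesh.
Attach person 3rd person tso- → tsouchatszishsesh.
Attach voice reflexive ka- → katsouchatszishsesh.
Attach mood conditional -az → katsouchatszishseshaz.
Apply vowel harmony: katsouchatszishseshaz → ketseichatszishseshez.
Apply vowel deletion: ketseichatszishseshez → ketsichatszishseshez.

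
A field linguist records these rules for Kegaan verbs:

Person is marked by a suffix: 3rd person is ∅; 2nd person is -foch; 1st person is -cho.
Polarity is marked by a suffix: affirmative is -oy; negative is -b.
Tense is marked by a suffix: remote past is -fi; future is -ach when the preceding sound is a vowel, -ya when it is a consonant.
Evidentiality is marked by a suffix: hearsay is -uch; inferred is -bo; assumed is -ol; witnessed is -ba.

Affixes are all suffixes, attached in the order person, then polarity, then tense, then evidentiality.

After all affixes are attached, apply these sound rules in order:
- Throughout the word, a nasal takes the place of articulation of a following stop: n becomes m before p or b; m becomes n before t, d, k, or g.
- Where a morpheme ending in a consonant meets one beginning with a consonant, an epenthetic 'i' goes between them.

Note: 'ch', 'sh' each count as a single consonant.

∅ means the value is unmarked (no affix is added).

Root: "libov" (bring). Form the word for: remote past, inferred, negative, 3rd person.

person = 3rd person: zero marking, form stays libov.
Attach polarity negative -b → libovb.
Attach tense remote past -fi → libovbfi.
Attach evidentiality inferred -bo → libovbfibo.
Nasal assimilation: no change.
Apply epenthesis: libovbfibo → libovibifibo.

libovibifibo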